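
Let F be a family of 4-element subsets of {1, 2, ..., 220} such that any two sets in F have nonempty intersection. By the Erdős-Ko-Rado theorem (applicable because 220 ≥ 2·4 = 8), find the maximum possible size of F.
max |F| = C(219, 3) = 1726669

Erdős-Ko-Rado (1961): when n ≥ 2k, max |F| = C(n−1, k−1). The bound is attained by the star {A : i ∈ A} for any fixed i ∈ [n]. Here C(220−1, 4−1) = C(219, 3) = 1726669.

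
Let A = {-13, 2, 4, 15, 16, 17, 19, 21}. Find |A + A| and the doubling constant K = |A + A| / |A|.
K = |A + A| / |A| = 26/8 = 13/4

Enumerate A + A = {a + b : a, b ∈ A}. With |A| = 8, there are |A|^2 = 64 ordered sum pairs; collecting distinct values, A + A = {-26, -11, -9, 2, 3, 4, 6, 8, 17, 18, 19, 20, 21, 23, 25, 30, 31, 32, 33, 34, 35, 36, 37, 38, 40, 42}, so |A + A| = 26. Thus K = 26/8 = 13/4. For comparison, the minimum possible |A + A| over all 8-element sets is 2·8 − 1 = 15 (so min K = 15/8), attained only by arithmetic progressions.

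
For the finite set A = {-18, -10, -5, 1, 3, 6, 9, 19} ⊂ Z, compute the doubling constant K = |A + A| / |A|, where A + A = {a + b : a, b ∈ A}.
K = |A + A| / |A| = 29/8

Enumerate A + A = {a + b : a, b ∈ A}. With |A| = 8, there are |A|^2 = 64 ordered sum pairs; collecting distinct values, A + A = {-36, -28, -23, -20, -17, -15, -12, -10, -9, -7, -4, -2, -1, 1, 2, 4, 6, 7, 9, 10, 12, 14, 15, 18, 20, 22, 25, 28, 38}, so |A + A| = 29. Thus K = 29/8. For comparison, the minimum possible |A + A| over all 8-element sets is 2·8 − 1 = 15 (so min K = 15/8), attained only by arithmetic progressions.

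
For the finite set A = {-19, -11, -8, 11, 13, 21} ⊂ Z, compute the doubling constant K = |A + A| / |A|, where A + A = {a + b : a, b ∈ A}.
K = |A + A| / |A| = 20/6 = 10/3

Enumerate A + A = {a + b : a, b ∈ A}. With |A| = 6, there are |A|^2 = 36 ordered sum pairs; collecting distinct values, A + A = {-38, -30, -27, -22, -19, -16, -8, -6, 0, 2, 3, 5, 10, 13, 22, 24, 26, 32, 34, 42}, so |A + A| = 20. Thus K = 20/6 = 10/3. For comparison, the minimum possible |A + A| over all 6-element sets is 2·6 − 1 = 11 (so min K = 11/6), attained only by arithmetic progressions.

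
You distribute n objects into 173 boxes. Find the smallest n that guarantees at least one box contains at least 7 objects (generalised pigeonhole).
n = (7 − 1)·173 + 1 = 1039

By the generalised pigeonhole principle, to guarantee some box contains ≥ r objects we need more than (r − 1) · k objects total. Threshold: n = (r − 1) · k + 1. With r = 7 and k = 173: n = 6 · 173 + 1 = 1038 + 1 = 1039. For n = 1038 = 6 · 173, we can put exactly 6 objects in every box, avoiding 7 in any single one — so 1039 is tight.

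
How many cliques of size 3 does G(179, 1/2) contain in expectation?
E[# K_3] = C(179, 3) · (1/2)^C(3, 2) = 939929 / 2^3 = 117491.125

For each 3-subset S of vertices (there are C(179, 3) = 939929 such S), let X_S = 1 if S induces a K_3 (all C(3, 2) = 3 edges present). Then P(X_S = 1) = (1/2)^3 = 1/8. By linearity of expectation, E[# K_3] = C(179, 3) · (1/2)^3 = 939929 / 8 = 117491.125.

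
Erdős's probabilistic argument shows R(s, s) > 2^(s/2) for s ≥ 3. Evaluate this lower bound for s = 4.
2^(4/2) = 4; so R(4, 4) > 4

Colour each edge of K_n uniformly at random with red/blue. The expected number of monochromatic K_4 is C(n, 4) · 2 · 2^(−C(4,2)). If C(n, 4) · 2^(1 − C(4,2)) < 1, then with positive probability no monochromatic K_4 exists, so R(4, 4) > n. The standard estimate C(n, 4) ≤ n^4/4! shows this inequality holds whenever n ≤ 2^(4/2) (since 4! · 2^(C(4,2) − 1) > 2^(4^2/2) ≥ n^4). Hence R(4, 4) > 2^(4/2) = 4.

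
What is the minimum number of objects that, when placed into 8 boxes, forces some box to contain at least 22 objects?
n = (22 − 1)·8 + 1 = 169

By the generalised pigeonhole principle, to guarantee some box contains ≥ r objects we need more than (r − 1) · k objects total. Threshold: n = (r − 1) · k + 1. With r = 22 and k = 8: n = 21 · 8 + 1 = 168 + 1 = 169. For n = 168 = 21 · 8, we can put exactly 21 objects in every box, avoiding 22 in any single one — so 169 is tight.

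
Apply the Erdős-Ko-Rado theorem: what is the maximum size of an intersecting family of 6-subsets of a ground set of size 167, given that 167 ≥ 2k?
max |F| = C(166, 5) = 988455798

Erdős-Ko-Rado (1961): when n ≥ 2k, max |F| = C(n−1, k−1). The bound is attained by the star {A : i ∈ A} for any fixed i ∈ [n]. Here C(167−1, 6−1) = C(166, 5) = 988455798.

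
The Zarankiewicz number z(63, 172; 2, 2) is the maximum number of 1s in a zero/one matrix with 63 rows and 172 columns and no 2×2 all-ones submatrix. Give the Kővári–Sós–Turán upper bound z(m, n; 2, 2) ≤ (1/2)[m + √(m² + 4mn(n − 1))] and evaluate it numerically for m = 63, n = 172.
z(63, 172; 2, 2) ≤ (1/2)[63 + √(63² + 4·63·172·171)] = (1/2)[63 + √7415793] = 1393.0977

Kővári–Sós–Turán: let r_1, ..., r_63 be the row sums and z = Σ r_i the total number of 1s. Each pair of columns can share at most one row with both entries 1 (else a 2×2 all-ones block appears), so Σ_i C(r_i, 2) ≤ C(172, 2) = 14706. By convexity Σ_i C(r_i, 2) ≥ 63·C(z/63, 2) = z(z − 63)/(2·63), giving z² − 63z − 63·172·171 ≤ 0 and hence z ≤ (1/2)[63 + √(3969 + 4·1852956)] = (1/2)[63 + √7415793] ≈ (1/2)(63 + 2723.1954) = 1393.0977.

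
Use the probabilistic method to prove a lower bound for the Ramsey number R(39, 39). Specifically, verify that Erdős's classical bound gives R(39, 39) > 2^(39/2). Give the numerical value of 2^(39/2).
2^(39/2) = 741455.2002; so R(39, 39) > 741455.2002

Colour each edge of K_n uniformly at random with red/blue. The expected number of monochromatic K_39 is C(n, 39) · 2 · 2^(−C(39,2)). If C(n, 39) · 2^(1 − C(39,2)) < 1, then with positive probability no monochromatic K_39 exists, so R(39, 39) > n. The standard estimate C(n, 39) ≤ n^39/39! shows this inequality holds whenever n ≤ 2^(39/2) (since 39! · 2^(C(39,2) − 1) > 2^(39^2/2) ≥ n^39). Hence R(39, 39) > 2^(39/2) = 741455.2002.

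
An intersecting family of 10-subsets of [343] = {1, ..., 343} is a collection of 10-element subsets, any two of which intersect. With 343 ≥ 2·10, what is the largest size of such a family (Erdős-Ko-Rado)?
max |F| = C(342, 9) = 158625578809472060

Erdős-Ko-Rado (1961): when n ≥ 2k, max |F| = C(n−1, k−1). The bound is attained by the star {A : i ∈ A} for any fixed i ∈ [n]. Here C(343−1, 10−1) = C(342, 9) = 158625578809472060.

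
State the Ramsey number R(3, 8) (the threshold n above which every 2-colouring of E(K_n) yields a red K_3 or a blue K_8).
R(3, 8) = 28

Lower bound: an explicit 2-colouring of K_{27} (typically a Paley-type or other structured construction) avoids a red K_3 and a blue K_8, showing R(3, 8) > 27.
Upper bound: the simple Erdős–Szekeres recurrence only gives R(3, 8) ≤ 31; the tight bound R(3, 8) ≤ 28 requires a sharper case analysis (or computer search) of 2-colourings of K_{28}.
Hence R(3, 8) = 28.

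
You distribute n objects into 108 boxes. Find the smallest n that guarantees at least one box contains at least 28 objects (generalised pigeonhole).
n = (28 − 1)·108 + 1 = 2917

By the generalised pigeonhole principle, to guarantee some box contains ≥ r objects we need more than (r − 1) · k objects total. Threshold: n = (r − 1) · k + 1. With r = 28 and k = 108: n = 27 · 108 + 1 = 2916 + 1 = 2917. For n = 2916 = 27 · 108, we can put exactly 27 objects in every box, avoiding 28 in any single one — so 2917 is tight.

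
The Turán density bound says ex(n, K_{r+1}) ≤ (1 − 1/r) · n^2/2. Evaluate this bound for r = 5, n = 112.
Turán density bound = (4/5) · 112^2/2 = 25088/5 ≈ 5017.6

Turán's theorem: ex(n, K_{r+1}) is achieved by the complete r-partite Turán graph T(n, r) with parts as balanced as possible, and is at most (1 − 1/r) · n^2/2. For r = 5, n = 112: the density bound is (4/5) · 12544/2 = 25088/5 ≈ 5017.6. The integer-valued extremum is e(T(112, 5)) = 5017, which is strictly less than the density bound 25088/5 since 5 ∤ 112 (the parts of T(112, 5) cannot all be equal).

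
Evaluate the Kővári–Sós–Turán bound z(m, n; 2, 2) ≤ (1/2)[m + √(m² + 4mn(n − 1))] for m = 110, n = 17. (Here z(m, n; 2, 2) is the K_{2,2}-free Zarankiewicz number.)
z(110, 17; 2, 2) ≤ (1/2)[110 + √(110² + 4·110·17·16)] = (1/2)[110 + √131780] = 236.5076

Kővári–Sós–Turán: let r_1, ..., r_110 be the row sums and z = Σ r_i the total number of 1s. Each pair of columns can share at most one row with both entries 1 (else a 2×2 all-ones block appears), so Σ_i C(r_i, 2) ≤ C(17, 2) = 136. By convexity Σ_i C(r_i, 2) ≥ 110·C(z/110, 2) = z(z − 110)/(2·110), giving z² − 110z − 110·17·16 ≤ 0 and hence z ≤ (1/2)[110 + √(12100 + 4·29920)] = (1/2)[110 + √131780] ≈ (1/2)(110 + 363.0152) = 236.5076.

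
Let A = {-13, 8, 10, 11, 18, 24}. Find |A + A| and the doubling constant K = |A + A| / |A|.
K = |A + A| / |A| = 21/6 = 7/2

Enumerate A + A = {a + b : a, b ∈ A}. With |A| = 6, there are |A|^2 = 36 ordered sum pairs; collecting distinct values, A + A = {-26, -5, -3, -2, 5, 11, 16, 18, 19, 20, 21, 22, 26, 28, 29, 32, 34, 35, 36, 42, 48}, so |A + A| = 21. Thus K = 21/6 = 7/2. For comparison, the minimum possible |A + A| over all 6-element sets is 2·6 − 1 = 11 (so min K = 11/6), attained only by arithmetic progressions.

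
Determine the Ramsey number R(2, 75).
R(2, 75) = 75

R(2, k) = k for all k ≥ 2: in a 2-colouring of K_k, either some edge is red (a red K_2) or all edges are blue (a blue K_k). And K_{74} coloured all-blue has no blue K_75, so R(2, 75) > 74. Hence R(2, 75) = 75.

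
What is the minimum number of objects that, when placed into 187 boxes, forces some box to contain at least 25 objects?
n = (25 − 1)·187 + 1 = 4489

By the generalised pigeonhole principle, to guarantee some box contains ≥ r objects we need more than (r − 1) · k objects total. Threshold: n = (r − 1) · k + 1. With r = 25 and k = 187: n = 24 · 187 + 1 = 4488 + 1 = 4489. For n = 4488 = 24 · 187, we can put exactly 24 objects in every box, avoiding 25 in any single one — so 4489 is tight.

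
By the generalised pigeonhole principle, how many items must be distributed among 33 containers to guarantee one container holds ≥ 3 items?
n = (3 − 1)·33 + 1 = 67

By the generalised pigeonhole principle, to guarantee some box contains ≥ r objects we need more than (r − 1) · k objects total. Threshold: n = (r − 1) · k + 1. With r = 3 and k = 33: n = 2 · 33 + 1 = 66 + 1 = 67. For n = 66 = 2 · 33, we can put exactly 2 objects in every box, avoiding 3 in any single one — so 67 is tight.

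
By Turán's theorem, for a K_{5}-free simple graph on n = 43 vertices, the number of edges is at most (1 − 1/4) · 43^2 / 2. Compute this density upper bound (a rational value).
Turán density bound = (3/4) · 43^2/2 = 5547/8 ≈ 693.375

Turán's theorem: ex(n, K_{r+1}) is achieved by the complete r-partite Turán graph T(n, r) with parts as balanced as possible, and is at most (1 − 1/r) · n^2/2. For r = 4, n = 43: the density bound is (3/4) · 1849/2 = 5547/8 ≈ 693.375. The integer-valued extremum is e(T(43, 4)) = 693, which is strictly less than the density bound 5547/8 since 4 ∤ 43 (the parts of T(43, 4) cannot all be equal).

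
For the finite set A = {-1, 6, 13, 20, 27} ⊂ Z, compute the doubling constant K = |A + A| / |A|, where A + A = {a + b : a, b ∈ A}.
K = |A + A| / |A| = 9/5

Enumerate A + A = {a + b : a, b ∈ A}. With |A| = 5, there are |A|^2 = 25 ordered sum pairs; collecting distinct values, A + A = {-2, 5, 12, 19, 26, 33, 40, 47, 54}, so |A + A| = 9. Thus K = 9/5. Here |A + A| = 2|A| − 1 = 9, the minimum possible — so K = 9/5 is minimal, which holds iff A is an arithmetic progression.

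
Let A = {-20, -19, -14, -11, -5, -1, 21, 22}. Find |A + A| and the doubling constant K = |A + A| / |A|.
K = |A + A| / |A| = 34/8 = 17/4

Enumerate A + A = {a + b : a, b ∈ A}. With |A| = 8, there are |A|^2 = 64 ordered sum pairs; collecting distinct values, A + A = {-40, -39, -38, -34, -33, -31, -30, -28, -25, -24, -22, -21, -20, -19, -16, -15, -12, -10, -6, -2, 1, 2, 3, 7, 8, 10, 11, 16, 17, 20, 21, 42, 43, 44}, so |A + A| = 34. Thus K = 34/8 = 17/4. For comparison, the minimum possible |A + A| over all 8-element sets is 2·8 − 1 = 15 (so min K = 15/8), attained only by arithmetic progressions.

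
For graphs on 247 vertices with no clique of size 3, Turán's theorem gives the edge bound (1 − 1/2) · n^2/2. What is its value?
Turán density bound = (1/2) · 247^2/2 = 61009/4 ≈ 15252.25

Turán's theorem: ex(n, K_{r+1}) is achieved by the complete r-partite Turán graph T(n, r) with parts as balanced as possible, and is at most (1 − 1/r) · n^2/2. For r = 2, n = 247: the density bound is (1/2) · 61009/2 = 61009/4 ≈ 15252.25. The integer-valued extremum is e(T(247, 2)) = 15252, which is strictly less than the density bound 61009/4 since 2 ∤ 247 (the parts of T(247, 2) cannot all be equal).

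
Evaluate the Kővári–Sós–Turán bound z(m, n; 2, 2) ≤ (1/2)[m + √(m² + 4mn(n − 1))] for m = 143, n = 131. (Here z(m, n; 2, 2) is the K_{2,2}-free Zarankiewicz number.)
z(143, 131; 2, 2) ≤ (1/2)[143 + √(143² + 4·143·131·130)] = (1/2)[143 + √9761609] = 1633.6787

Kővári–Sós–Turán: let r_1, ..., r_143 be the row sums and z = Σ r_i the total number of 1s. Each pair of columns can share at most one row with both entries 1 (else a 2×2 all-ones block appears), so Σ_i C(r_i, 2) ≤ C(131, 2) = 8515. By convexity Σ_i C(r_i, 2) ≥ 143·C(z/143, 2) = z(z − 143)/(2·143), giving z² − 143z − 143·131·130 ≤ 0 and hence z ≤ (1/2)[143 + √(20449 + 4·2435290)] = (1/2)[143 + √9761609] ≈ (1/2)(143 + 3124.3574) = 1633.6787.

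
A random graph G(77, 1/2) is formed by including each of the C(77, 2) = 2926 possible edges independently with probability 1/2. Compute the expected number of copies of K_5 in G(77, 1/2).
E[# K_5] = C(77, 5) · (1/2)^C(5, 2) = 19757815 / 2^10 ≈ 19294.741211

For each 5-subset S of vertices (there are C(77, 5) = 19757815 such S), let X_S = 1 if S induces a K_5 (all C(5, 2) = 10 edges present). Then P(X_S = 1) = (1/2)^10 = 1/1024. By linearity of expectation, E[# K_5] = C(77, 5) · (1/2)^10 = 19757815 / 1024 ≈ 19294.741211.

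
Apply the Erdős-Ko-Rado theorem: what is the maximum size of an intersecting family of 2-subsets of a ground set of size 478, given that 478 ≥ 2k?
max |F| = C(477, 1) = 477

Erdős-Ko-Rado (1961): when n ≥ 2k, max |F| = C(n−1, k−1). The bound is attained by the star {A : i ∈ A} for any fixed i ∈ [n]. Here C(478−1, 2−1) = C(477, 1) = 477.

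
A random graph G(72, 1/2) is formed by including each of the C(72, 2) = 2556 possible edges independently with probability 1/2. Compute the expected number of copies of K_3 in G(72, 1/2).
E[# K_3] = C(72, 3) · (1/2)^C(3, 2) = 59640 / 2^3 = 7455

For each 3-subset S of vertices (there are C(72, 3) = 59640 such S), let X_S = 1 if S induces a K_3 (all C(3, 2) = 3 edges present). Then P(X_S = 1) = (1/2)^3 = 1/8. By linearity of expectation, E[# K_3] = C(72, 3) · (1/2)^3 = 59640 / 8 = 7455.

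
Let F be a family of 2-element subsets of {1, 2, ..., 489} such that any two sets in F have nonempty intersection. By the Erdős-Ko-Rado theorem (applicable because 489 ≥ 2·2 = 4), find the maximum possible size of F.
max |F| = C(488, 1) = 488

Erdős-Ko-Rado (1961): when n ≥ 2k, max |F| = C(n−1, k−1). The bound is attained by the star {A : i ∈ A} for any fixed i ∈ [n]. Here C(489−1, 2−1) = C(488, 1) = 488.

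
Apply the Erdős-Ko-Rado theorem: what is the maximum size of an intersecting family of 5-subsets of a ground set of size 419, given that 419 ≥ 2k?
max |F| = C(418, 4) = 1253841160

The Erdős-Ko-Rado theorem states: for n ≥ 2k, an intersecting family of k-subsets of an n-element set has size at most C(n − 1, k − 1), with equality for 'star' families {A ⊆ [n] : |A| = k, i ∈ A} (fix an element i). For n = 419, k = 5: C(418, 4) = 1253841160.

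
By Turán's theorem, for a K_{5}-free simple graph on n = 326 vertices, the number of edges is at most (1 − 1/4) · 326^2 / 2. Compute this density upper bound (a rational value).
Turán density bound = (3/4) · 326^2/2 = 79707/2 ≈ 39853.5

Turán's theorem: ex(n, K_{r+1}) is achieved by the complete r-partite Turán graph T(n, r) with parts as balanced as possible, and is at most (1 − 1/r) · n^2/2. For r = 4, n = 326: the density bound is (3/4) · 106276/2 = 79707/2 ≈ 39853.5. The integer-valued extremum is e(T(326, 4)) = 39853, which is strictly less than the density bound 79707/2 since 4 ∤ 326 (the parts of T(326, 4) cannot all be equal).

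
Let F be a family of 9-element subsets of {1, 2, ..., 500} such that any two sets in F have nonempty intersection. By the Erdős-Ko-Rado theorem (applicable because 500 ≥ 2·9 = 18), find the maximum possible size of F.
max |F| = C(499, 8) = 90113861475235026

The Erdős-Ko-Rado theorem states: for n ≥ 2k, an intersecting family of k-subsets of an n-element set has size at most C(n − 1, k − 1), with equality for 'star' families {A ⊆ [n] : |A| = k, i ∈ A} (fix an element i). For n = 500, k = 9: C(499, 8) = 90113861475235026.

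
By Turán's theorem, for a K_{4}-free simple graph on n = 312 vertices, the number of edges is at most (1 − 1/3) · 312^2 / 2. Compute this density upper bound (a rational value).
Turán density bound = (2/3) · 312^2/2 = 32448

Turán's theorem: ex(n, K_{r+1}) is achieved by the complete r-partite Turán graph T(n, r) with parts as balanced as possible, and is at most (1 − 1/r) · n^2/2. For r = 3, n = 312: the density bound is (2/3) · 97344/2 = 32448. Since 3 ∣ 312, the Turán graph T(312, 3) has parts of equal size 104, and its edge count e(T(312, 3)) = 32448 attains the density bound exactly.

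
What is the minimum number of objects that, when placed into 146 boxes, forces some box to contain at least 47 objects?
n = (47 − 1)·146 + 1 = 6717

By the generalised pigeonhole principle, to guarantee some box contains ≥ r objects we need more than (r − 1) · k objects total. Threshold: n = (r − 1) · k + 1. With r = 47 and k = 146: n = 46 · 146 + 1 = 6716 + 1 = 6717. For n = 6716 = 46 · 146, we can put exactly 46 objects in every box, avoiding 47 in any single one — so 6717 is tight.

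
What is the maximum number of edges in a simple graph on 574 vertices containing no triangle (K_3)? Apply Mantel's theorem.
ex(574, K_3) = ⌊574^2/4⌋ = 82369

Mantel (1907): a triangle-free graph on n vertices has at most ⌊n^2/4⌋ edges, with equality for the complete bipartite graph K_{⌊n/2⌋, ⌈n/2⌉}. For n = 574: ⌊574^2/4⌋ = ⌊329476/4⌋ = 82369. The extremal graph is K_{287, 287}, which has 287·287 = 82369 edges.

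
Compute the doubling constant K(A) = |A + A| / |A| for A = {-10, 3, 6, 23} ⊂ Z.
K = |A + A| / |A| = 10/4 = 5/2

Enumerate A + A = {a + b : a, b ∈ A}. With |A| = 4, there are |A|^2 = 16 ordered sum pairs; collecting distinct values, A + A = {-20, -7, -4, 6, 9, 12, 13, 26, 29, 46}, so |A + A| = 10. Thus K = 10/4 = 5/2. For comparison, the minimum possible |A + A| over all 4-element sets is 2·4 − 1 = 7 (so min K = 7/4), attained only by arithmetic progressions.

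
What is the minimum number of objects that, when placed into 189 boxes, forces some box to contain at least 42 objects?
n = (42 − 1)·189 + 1 = 7750

By the generalised pigeonhole principle, to guarantee some box contains ≥ r objects we need more than (r − 1) · k objects total. Threshold: n = (r − 1) · k + 1. With r = 42 and k = 189: n = 41 · 189 + 1 = 7749 + 1 = 7750. For n = 7749 = 41 · 189, we can put exactly 41 objects in every box, avoiding 42 in any single one — so 7750 is tight.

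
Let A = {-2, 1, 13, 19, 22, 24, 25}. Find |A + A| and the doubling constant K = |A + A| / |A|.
K = |A + A| / |A| = 23/7

Enumerate A + A = {a + b : a, b ∈ A}. With |A| = 7, there are |A|^2 = 49 ordered sum pairs; collecting distinct values, A + A = {-4, -1, 2, 11, 14, 17, 20, 22, 23, 25, 26, 32, 35, 37, 38, 41, 43, 44, 46, 47, 48, 49, 50}, so |A + A| = 23. Thus K = 23/7. For comparison, the minimum possible |A + A| over all 7-element sets is 2·7 − 1 = 13 (so min K = 13/7), attained only by arithmetic progressions.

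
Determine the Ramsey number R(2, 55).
R(2, 55) = 55

R(2, k) = k for all k ≥ 2: in a 2-colouring of K_k, either some edge is red (a red K_2) or all edges are blue (a blue K_k). And K_{54} coloured all-blue has no blue K_55, so R(2, 55) > 54. Hence R(2, 55) = 55.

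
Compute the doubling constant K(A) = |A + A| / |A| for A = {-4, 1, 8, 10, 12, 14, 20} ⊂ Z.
K = |A + A| / |A| = 23/7

Enumerate A + A = {a + b : a, b ∈ A}. With |A| = 7, there are |A|^2 = 49 ordered sum pairs; collecting distinct values, A + A = {-8, -3, 2, 4, 6, 8, 9, 10, 11, 13, 15, 16, 18, 20, 21, 22, 24, 26, 28, 30, 32, 34, 40}, so |A + A| = 23. Thus K = 23/7. For comparison, the minimum possible |A + A| over all 7-element sets is 2·7 − 1 = 13 (so min K = 13/7), attained only by arithmetic progressions.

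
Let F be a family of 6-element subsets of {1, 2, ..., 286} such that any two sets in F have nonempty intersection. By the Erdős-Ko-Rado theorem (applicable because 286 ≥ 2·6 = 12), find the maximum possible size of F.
max |F| = C(285, 5) = 15125990307

The Erdős-Ko-Rado theorem states: for n ≥ 2k, an intersecting family of k-subsets of an n-element set has size at most C(n − 1, k − 1), with equality for 'star' families {A ⊆ [n] : |A| = k, i ∈ A} (fix an element i). For n = 286, k = 6: C(285, 5) = 15125990307.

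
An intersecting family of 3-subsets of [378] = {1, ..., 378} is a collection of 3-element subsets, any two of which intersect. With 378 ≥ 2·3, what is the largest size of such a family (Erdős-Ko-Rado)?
max |F| = C(377, 2) = 70876

The Erdős-Ko-Rado theorem states: for n ≥ 2k, an intersecting family of k-subsets of an n-element set has size at most C(n − 1, k − 1), with equality for 'star' families {A ⊆ [n] : |A| = k, i ∈ A} (fix an element i). For n = 378, k = 3: C(377, 2) = 70876.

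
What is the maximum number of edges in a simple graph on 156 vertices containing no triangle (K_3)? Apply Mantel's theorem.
ex(156, K_3) = ⌊156^2/4⌋ = 6084

Mantel (1907): a triangle-free graph on n vertices has at most ⌊n^2/4⌋ edges, with equality for the complete bipartite graph K_{⌊n/2⌋, ⌈n/2⌉}. For n = 156: ⌊156^2/4⌋ = ⌊24336/4⌋ = 6084. The extremal graph is K_{78, 78}, which has 78·78 = 6084 edges.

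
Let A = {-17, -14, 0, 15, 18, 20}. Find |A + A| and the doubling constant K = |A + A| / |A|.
K = |A + A| / |A| = 20/6 = 10/3

Enumerate A + A = {a + b : a, b ∈ A}. With |A| = 6, there are |A|^2 = 36 ordered sum pairs; collecting distinct values, A + A = {-34, -31, -28, -17, -14, -2, 0, 1, 3, 4, 6, 15, 18, 20, 30, 33, 35, 36, 38, 40}, so |A + A| = 20. Thus K = 20/6 = 10/3. For comparison, the minimum possible |A + A| over all 6-element sets is 2·6 − 1 = 11 (so min K = 11/6), attained only by arithmetic progressions.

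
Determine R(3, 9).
R(3, 9) = 36

Lower bound: an explicit 2-colouring of K_{35} (typically a Paley-type or other structured construction) avoids a red K_3 and a blue K_9, showing R(3, 9) > 35.
Upper bound: the simple Erdős–Szekeres recurrence only gives R(3, 9) ≤ 37; the tight bound R(3, 9) ≤ 36 requires a sharper case analysis (or computer search) of 2-colourings of K_{36}.
Hence R(3, 9) = 36.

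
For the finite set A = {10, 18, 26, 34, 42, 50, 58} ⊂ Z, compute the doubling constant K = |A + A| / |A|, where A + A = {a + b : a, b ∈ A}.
K = |A + A| / |A| = 13/7

Enumerate A + A = {a + b : a, b ∈ A}. With |A| = 7, there are |A|^2 = 49 ordered sum pairs; collecting distinct values, A + A = {20, 28, 36, 44, 52, 60, 68, 76, 84, 92, 100, 108, 116}, so |A + A| = 13. Thus K = 13/7. Here |A + A| = 2|A| − 1 = 13, the minimum possible — so K = 13/7 is minimal, which holds iff A is an arithmetic progression.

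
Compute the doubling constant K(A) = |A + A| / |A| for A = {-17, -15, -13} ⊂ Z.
K = |A + A| / |A| = 5/3

Enumerate A + A = {a + b : a, b ∈ A}. With |A| = 3, there are |A|^2 = 9 ordered sum pairs; collecting distinct values, A + A = {-34, -32, -30, -28, -26}, so |A + A| = 5. Thus K = 5/3. Here |A + A| = 2|A| − 1 = 5, the minimum possible — so K = 5/3 is minimal, which holds iff A is an arithmetic progression.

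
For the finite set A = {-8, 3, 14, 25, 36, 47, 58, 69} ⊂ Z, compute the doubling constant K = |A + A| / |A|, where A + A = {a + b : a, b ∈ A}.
K = |A + A| / |A| = 15/8

Enumerate A + A = {a + b : a, b ∈ A}. With |A| = 8, there are |A|^2 = 64 ordered sum pairs; collecting distinct values, A + A = {-16, -5, 6, 17, 28, 39, 50, 61, 72, 83, 94, 105, 116, 127, 138}, so |A + A| = 15. Thus K = 15/8. Here |A + A| = 2|A| − 1 = 15, the minimum possible — so K = 15/8 is minimal, which holds iff A is an arithmetic progression.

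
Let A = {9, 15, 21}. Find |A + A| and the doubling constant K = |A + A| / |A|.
K = |A + A| / |A| = 5/3

Enumerate A + A = {a + b : a, b ∈ A}. With |A| = 3, there are |A|^2 = 9 ordered sum pairs; collecting distinct values, A + A = {18, 24, 30, 36, 42}, so |A + A| = 5. Thus K = 5/3. Here |A + A| = 2|A| − 1 = 5, the minimum possible — so K = 5/3 is minimal, which holds iff A is an arithmetic progression.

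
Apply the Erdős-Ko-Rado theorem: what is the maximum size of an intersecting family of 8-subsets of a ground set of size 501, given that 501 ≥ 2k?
max |F| = C(500, 7) = 1486071034734000

Erdős-Ko-Rado (1961): when n ≥ 2k, max |F| = C(n−1, k−1). The bound is attained by the star {A : i ∈ A} for any fixed i ∈ [n]. Here C(501−1, 8−1) = C(500, 7) = 1486071034734000.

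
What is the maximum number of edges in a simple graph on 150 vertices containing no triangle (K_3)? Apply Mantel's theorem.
ex(150, K_3) = ⌊150^2/4⌋ = 5625

Mantel (1907): a triangle-free graph on n vertices has at most ⌊n^2/4⌋ edges, with equality for the complete bipartite graph K_{⌊n/2⌋, ⌈n/2⌉}. For n = 150: ⌊150^2/4⌋ = ⌊22500/4⌋ = 5625. The extremal graph is K_{75, 75}, which has 75·75 = 5625 edges.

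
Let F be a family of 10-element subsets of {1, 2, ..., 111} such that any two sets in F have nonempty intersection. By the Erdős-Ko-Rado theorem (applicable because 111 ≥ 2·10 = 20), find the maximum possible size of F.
max |F| = C(110, 9) = 4643330358810

The Erdős-Ko-Rado theorem states: for n ≥ 2k, an intersecting family of k-subsets of an n-element set has size at most C(n − 1, k − 1), with equality for 'star' families {A ⊆ [n] : |A| = k, i ∈ A} (fix an element i). For n = 111, k = 10: C(110, 9) = 4643330358810.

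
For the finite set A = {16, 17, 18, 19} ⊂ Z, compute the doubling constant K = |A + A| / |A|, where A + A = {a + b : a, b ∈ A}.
K = |A + A| / |A| = 7/4

Enumerate A + A = {a + b : a, b ∈ A}. With |A| = 4, there are |A|^2 = 16 ordered sum pairs; collecting distinct values, A + A = {32, 33, 34, 35, 36, 37, 38}, so |A + A| = 7. Thus K = 7/4. Here |A + A| = 2|A| − 1 = 7, the minimum possible — so K = 7/4 is minimal, which holds iff A is an arithmetic progression.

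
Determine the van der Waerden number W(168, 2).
W(168, 2) = 168 + 1 = 169

A 2-term AP is any pair of integers, so a monochromatic 2-AP exists iff some colour is used at least twice. With 168 colours, the colouring i ↦ i on {1, ..., 168} uses each colour once, avoiding any monochromatic pair, so W(168, 2) > 168. For {1, ..., 169}, pigeonhole forces two integers of the same colour, which form a monochromatic 2-AP. Hence W(168, 2) = 169.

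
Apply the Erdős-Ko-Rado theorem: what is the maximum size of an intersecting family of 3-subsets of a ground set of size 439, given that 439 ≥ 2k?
max |F| = C(438, 2) = 95703

Erdős-Ko-Rado (1961): when n ≥ 2k, max |F| = C(n−1, k−1). The bound is attained by the star {A : i ∈ A} for any fixed i ∈ [n]. Here C(439−1, 3−1) = C(438, 2) = 95703.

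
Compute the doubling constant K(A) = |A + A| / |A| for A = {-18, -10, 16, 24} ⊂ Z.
K = |A + A| / |A| = 9/4

Enumerate A + A = {a + b : a, b ∈ A}. With |A| = 4, there are |A|^2 = 16 ordered sum pairs; collecting distinct values, A + A = {-36, -28, -20, -2, 6, 14, 32, 40, 48}, so |A + A| = 9. Thus K = 9/4. For comparison, the minimum possible |A + A| over all 4-element sets is 2·4 − 1 = 7 (so min K = 7/4), attained only by arithmetic progressions.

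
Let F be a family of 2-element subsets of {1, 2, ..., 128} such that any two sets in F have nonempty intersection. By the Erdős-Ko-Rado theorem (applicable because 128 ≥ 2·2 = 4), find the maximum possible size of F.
max |F| = C(127, 1) = 127

The Erdős-Ko-Rado theorem states: for n ≥ 2k, an intersecting family of k-subsets of an n-element set has size at most C(n − 1, k − 1), with equality for 'star' families {A ⊆ [n] : |A| = k, i ∈ A} (fix an element i). For n = 128, k = 2: C(127, 1) = 127.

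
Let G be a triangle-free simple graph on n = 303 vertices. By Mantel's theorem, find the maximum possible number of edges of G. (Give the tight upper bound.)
ex(303, K_3) = ⌊303^2/4⌋ = 22952

Mantel (1907): a triangle-free graph on n vertices has at most ⌊n^2/4⌋ edges, with equality for the complete bipartite graph K_{⌊n/2⌋, ⌈n/2⌉}. For n = 303: ⌊303^2/4⌋ = ⌊91809/4⌋ = 22952. The extremal graph is K_{151, 152}, which has 151·152 = 22952 edges.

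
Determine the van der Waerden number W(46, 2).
W(46, 2) = 46 + 1 = 47

A 2-term AP is any pair of integers, so a monochromatic 2-AP exists iff some colour is used at least twice. With 46 colours, the colouring i ↦ i on {1, ..., 46} uses each colour once, avoiding any monochromatic pair, so W(46, 2) > 46. For {1, ..., 47}, pigeonhole forces two integers of the same colour, which form a monochromatic 2-AP. Hence W(46, 2) = 47.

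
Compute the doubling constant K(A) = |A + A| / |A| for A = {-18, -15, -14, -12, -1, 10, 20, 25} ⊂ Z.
K = |A + A| / |A| = 34/8 = 17/4

Enumerate A + A = {a + b : a, b ∈ A}. With |A| = 8, there are |A|^2 = 64 ordered sum pairs; collecting distinct values, A + A = {-36, -33, -32, -30, -29, -28, -27, -26, -24, -19, -16, -15, -13, -8, -5, -4, -2, 2, 5, 6, 7, 8, 9, 10, 11, 13, 19, 20, 24, 30, 35, 40, 45, 50}, so |A + A| = 34. Thus K = 34/8 = 17/4. For comparison, the minimum possible |A + A| over all 8-element sets is 2·8 − 1 = 15 (so min K = 15/8), attained only by arithmetic progressions.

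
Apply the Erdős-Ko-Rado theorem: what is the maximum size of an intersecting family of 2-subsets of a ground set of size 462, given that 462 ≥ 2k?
max |F| = C(461, 1) = 461

Erdős-Ko-Rado (1961): when n ≥ 2k, max |F| = C(n−1, k−1). The bound is attained by the star {A : i ∈ A} for any fixed i ∈ [n]. Here C(462−1, 2−1) = C(461, 1) = 461.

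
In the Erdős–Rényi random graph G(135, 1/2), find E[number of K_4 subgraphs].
E[# K_4] = C(135, 4) · (1/2)^C(4, 2) = 13232835 / 2^6 = 206763.046875

For each 4-subset S of vertices (there are C(135, 4) = 13232835 such S), let X_S = 1 if S induces a K_4 (all C(4, 2) = 6 edges present). Then P(X_S = 1) = (1/2)^6 = 1/64. By linearity of expectation, E[# K_4] = C(135, 4) · (1/2)^6 = 13232835 / 64 = 206763.046875.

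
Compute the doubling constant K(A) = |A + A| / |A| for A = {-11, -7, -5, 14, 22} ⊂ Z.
K = |A + A| / |A| = 15/5 = 3

Enumerate A + A = {a + b : a, b ∈ A}. With |A| = 5, there are |A|^2 = 25 ordered sum pairs; collecting distinct values, A + A = {-22, -18, -16, -14, -12, -10, 3, 7, 9, 11, 15, 17, 28, 36, 44}, so |A + A| = 15. Thus K = 15/5 = 3. For comparison, the minimum possible |A + A| over all 5-element sets is 2·5 − 1 = 9 (so min K = 9/5), attained only by arithmetic progressions.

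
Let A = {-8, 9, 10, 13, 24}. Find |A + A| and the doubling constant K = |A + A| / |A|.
K = |A + A| / |A| = 15/5 = 3

Enumerate A + A = {a + b : a, b ∈ A}. With |A| = 5, there are |A|^2 = 25 ordered sum pairs; collecting distinct values, A + A = {-16, 1, 2, 5, 16, 18, 19, 20, 22, 23, 26, 33, 34, 37, 48}, so |A + A| = 15. Thus K = 15/5 = 3. For comparison, the minimum possible |A + A| over all 5-element sets is 2·5 − 1 = 9 (so min K = 9/5), attained only by arithmetic progressions.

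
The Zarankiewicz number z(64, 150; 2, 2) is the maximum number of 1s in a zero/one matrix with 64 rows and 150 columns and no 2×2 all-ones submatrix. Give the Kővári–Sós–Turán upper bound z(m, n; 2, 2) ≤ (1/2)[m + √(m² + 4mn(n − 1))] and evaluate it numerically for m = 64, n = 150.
z(64, 150; 2, 2) ≤ (1/2)[64 + √(64² + 4·64·150·149)] = (1/2)[64 + √5725696] = 1228.4213

Kővári–Sós–Turán: let r_1, ..., r_64 be the row sums and z = Σ r_i the total number of 1s. Each pair of columns can share at most one row with both entries 1 (else a 2×2 all-ones block appears), so Σ_i C(r_i, 2) ≤ C(150, 2) = 11175. By convexity Σ_i C(r_i, 2) ≥ 64·C(z/64, 2) = z(z − 64)/(2·64), giving z² − 64z − 64·150·149 ≤ 0 and hence z ≤ (1/2)[64 + √(4096 + 4·1430400)] = (1/2)[64 + √5725696] ≈ (1/2)(64 + 2392.8427) = 1228.4213.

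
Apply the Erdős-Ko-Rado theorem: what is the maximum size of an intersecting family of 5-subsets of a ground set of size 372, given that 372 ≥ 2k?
max |F| = C(371, 4) = 776673660

The Erdős-Ko-Rado theorem states: for n ≥ 2k, an intersecting family of k-subsets of an n-element set has size at most C(n − 1, k − 1), with equality for 'star' families {A ⊆ [n] : |A| = k, i ∈ A} (fix an element i). For n = 372, k = 5: C(371, 4) = 776673660.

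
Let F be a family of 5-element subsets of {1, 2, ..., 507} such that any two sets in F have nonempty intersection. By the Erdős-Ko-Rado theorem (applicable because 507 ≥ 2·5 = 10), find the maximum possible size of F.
max |F| = C(506, 4) = 2699163390

The Erdős-Ko-Rado theorem states: for n ≥ 2k, an intersecting family of k-subsets of an n-element set has size at most C(n − 1, k − 1), with equality for 'star' families {A ⊆ [n] : |A| = k, i ∈ A} (fix an element i). For n = 507, k = 5: C(506, 4) = 2699163390.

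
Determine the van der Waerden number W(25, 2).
W(25, 2) = 25 + 1 = 26

A 2-term AP is any pair of integers, so a monochromatic 2-AP exists iff some colour is used at least twice. With 25 colours, the colouring i ↦ i on {1, ..., 25} uses each colour once, avoiding any monochromatic pair, so W(25, 2) > 25. For {1, ..., 26}, pigeonhole forces two integers of the same colour, which form a monochromatic 2-AP. Hence W(25, 2) = 26.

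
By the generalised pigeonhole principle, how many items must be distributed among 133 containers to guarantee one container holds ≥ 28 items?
n = (28 − 1)·133 + 1 = 3592

By the generalised pigeonhole principle, to guarantee some box contains ≥ r objects we need more than (r − 1) · k objects total. Threshold: n = (r − 1) · k + 1. With r = 28 and k = 133: n = 27 · 133 + 1 = 3591 + 1 = 3592. For n = 3591 = 27 · 133, we can put exactly 27 objects in every box, avoiding 28 in any single one — so 3592 is tight.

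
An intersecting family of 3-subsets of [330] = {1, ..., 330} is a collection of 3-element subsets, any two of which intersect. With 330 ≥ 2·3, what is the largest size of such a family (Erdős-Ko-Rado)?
max |F| = C(329, 2) = 53956

The Erdős-Ko-Rado theorem states: for n ≥ 2k, an intersecting family of k-subsets of an n-element set has size at most C(n − 1, k − 1), with equality for 'star' families {A ⊆ [n] : |A| = k, i ∈ A} (fix an element i). For n = 330, k = 3: C(329, 2) = 53956.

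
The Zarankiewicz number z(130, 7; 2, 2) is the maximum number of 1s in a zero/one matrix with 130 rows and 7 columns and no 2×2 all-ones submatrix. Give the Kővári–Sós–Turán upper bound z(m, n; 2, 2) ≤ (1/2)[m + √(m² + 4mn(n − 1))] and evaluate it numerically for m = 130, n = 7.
z(130, 7; 2, 2) ≤ (1/2)[130 + √(130² + 4·130·7·6)] = (1/2)[130 + √38740] = 163.4124

Kővári–Sós–Turán: let r_1, ..., r_130 be the row sums and z = Σ r_i the total number of 1s. Each pair of columns can share at most one row with both entries 1 (else a 2×2 all-ones block appears), so Σ_i C(r_i, 2) ≤ C(7, 2) = 21. By convexity Σ_i C(r_i, 2) ≥ 130·C(z/130, 2) = z(z − 130)/(2·130), giving z² − 130z − 130·7·6 ≤ 0 and hence z ≤ (1/2)[130 + √(16900 + 4·5460)] = (1/2)[130 + √38740] ≈ (1/2)(130 + 196.8248) = 163.4124.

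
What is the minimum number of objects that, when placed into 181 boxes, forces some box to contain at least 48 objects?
n = (48 − 1)·181 + 1 = 8508

By the generalised pigeonhole principle, to guarantee some box contains ≥ r objects we need more than (r − 1) · k objects total. Threshold: n = (r − 1) · k + 1. With r = 48 and k = 181: n = 47 · 181 + 1 = 8507 + 1 = 8508. For n = 8507 = 47 · 181, we can put exactly 47 objects in every box, avoiding 48 in any single one — so 8508 is tight.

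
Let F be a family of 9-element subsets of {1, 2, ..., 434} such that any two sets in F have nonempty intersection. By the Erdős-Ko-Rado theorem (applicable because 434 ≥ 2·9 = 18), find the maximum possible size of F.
max |F| = C(433, 8) = 28716756179068386

Erdős-Ko-Rado (1961): when n ≥ 2k, max |F| = C(n−1, k−1). The bound is attained by the star {A : i ∈ A} for any fixed i ∈ [n]. Here C(434−1, 9−1) = C(433, 8) = 28716756179068386.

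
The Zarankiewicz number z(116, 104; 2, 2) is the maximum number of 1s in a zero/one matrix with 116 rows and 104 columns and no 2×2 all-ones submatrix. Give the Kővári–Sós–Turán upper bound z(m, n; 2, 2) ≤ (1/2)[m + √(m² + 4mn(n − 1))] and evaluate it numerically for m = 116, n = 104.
z(116, 104; 2, 2) ≤ (1/2)[116 + √(116² + 4·116·104·103)] = (1/2)[116 + √4983824] = 1174.224

Kővári–Sós–Turán: let r_1, ..., r_116 be the row sums and z = Σ r_i the total number of 1s. Each pair of columns can share at most one row with both entries 1 (else a 2×2 all-ones block appears), so Σ_i C(r_i, 2) ≤ C(104, 2) = 5356. By convexity Σ_i C(r_i, 2) ≥ 116·C(z/116, 2) = z(z − 116)/(2·116), giving z² − 116z − 116·104·103 ≤ 0 and hence z ≤ (1/2)[116 + √(13456 + 4·1242592)] = (1/2)[116 + √4983824] ≈ (1/2)(116 + 2232.448) = 1174.224.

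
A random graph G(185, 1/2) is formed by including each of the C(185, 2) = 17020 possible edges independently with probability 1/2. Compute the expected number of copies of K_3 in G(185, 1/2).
E[# K_3] = C(185, 3) · (1/2)^C(3, 2) = 1038220 / 2^3 = 259555/2 = 129777.5

For each 3-subset S of vertices (there are C(185, 3) = 1038220 such S), let X_S = 1 if S induces a K_3 (all C(3, 2) = 3 edges present). Then P(X_S = 1) = (1/2)^3 = 1/8. By linearity of expectation, E[# K_3] = C(185, 3) · (1/2)^3 = 1038220 / 8 = 259555/2 = 129777.5.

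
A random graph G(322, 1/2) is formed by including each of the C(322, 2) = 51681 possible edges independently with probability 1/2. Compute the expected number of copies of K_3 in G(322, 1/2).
E[# K_3] = C(322, 3) · (1/2)^C(3, 2) = 5512640 / 2^3 = 689080

For each 3-subset S of vertices (there are C(322, 3) = 5512640 such S), let X_S = 1 if S induces a K_3 (all C(3, 2) = 3 edges present). Then P(X_S = 1) = (1/2)^3 = 1/8. By linearity of expectation, E[# K_3] = C(322, 3) · (1/2)^3 = 5512640 / 8 = 689080.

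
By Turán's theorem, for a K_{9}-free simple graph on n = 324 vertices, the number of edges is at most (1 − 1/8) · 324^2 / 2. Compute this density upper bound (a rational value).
Turán density bound = (7/8) · 324^2/2 = 45927

Turán's theorem: ex(n, K_{r+1}) is achieved by the complete r-partite Turán graph T(n, r) with parts as balanced as possible, and is at most (1 − 1/r) · n^2/2. For r = 8, n = 324: the density bound is (7/8) · 104976/2 = 45927. The integer-valued extremum is e(T(324, 8)) = 45926, which is strictly less than the density bound 45927 since 8 ∤ 324 (the parts of T(324, 8) cannot all be equal).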